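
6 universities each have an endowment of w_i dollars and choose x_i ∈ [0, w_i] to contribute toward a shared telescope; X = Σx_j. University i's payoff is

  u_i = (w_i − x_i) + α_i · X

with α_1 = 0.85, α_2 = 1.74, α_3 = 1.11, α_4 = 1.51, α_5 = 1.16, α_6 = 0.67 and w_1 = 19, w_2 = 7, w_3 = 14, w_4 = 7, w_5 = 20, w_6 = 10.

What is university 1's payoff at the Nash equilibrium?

59.8

∂u_i/∂x_i = α_i − 1, so university i contributes w_i if α_i > 1, else 0.
α_i > 1 for i ∈ {2, 3, 4, 5}; NE contributions (0, 7, 14, 7, 20, 0), X = 48.
u_1 = (19 − 0) + 0.85·48 = 59.8.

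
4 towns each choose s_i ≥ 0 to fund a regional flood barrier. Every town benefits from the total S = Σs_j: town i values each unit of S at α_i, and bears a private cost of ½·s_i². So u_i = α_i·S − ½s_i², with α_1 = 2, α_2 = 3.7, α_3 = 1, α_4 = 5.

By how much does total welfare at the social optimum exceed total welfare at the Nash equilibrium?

158.735

Town i's FOC: ∂u_i/∂s_i = α_i − s_i = 0, so s_i* = α_i.
NE contributions = (2, 3.7, 1, 5); S = 11.7.
W^NE = (Σα)·S − ½Σα_i² = 11.7² − ½·43.69 = 115.045.
Planner sets s_i = Σα_j = 11.7 for every i, so S^SO = 4·11.7 = 46.8.
W^SO = (Σα)·S^SO − ½·4·(Σα)² = (4/2)·11.7² = 273.78.
Deadweight loss = W^SO − W^NE = 158.735.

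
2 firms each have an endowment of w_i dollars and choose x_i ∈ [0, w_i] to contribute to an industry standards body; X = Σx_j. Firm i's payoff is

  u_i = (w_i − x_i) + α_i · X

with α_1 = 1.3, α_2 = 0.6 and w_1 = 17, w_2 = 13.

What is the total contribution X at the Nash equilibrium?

17

∂u_i/∂x_i = α_i − 1, so firm i contributes w_i if α_i > 1, else 0.
α_i > 1 for i ∈ {1}; NE contributions (17, 0), X = 17.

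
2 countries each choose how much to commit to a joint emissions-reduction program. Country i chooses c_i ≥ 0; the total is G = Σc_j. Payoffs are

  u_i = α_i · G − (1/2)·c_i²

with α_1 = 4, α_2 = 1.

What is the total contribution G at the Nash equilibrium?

Country i's FOC: ∂u_i/∂c_i = α_i − c_i = 0, so c_i* = α_i.
NE contributions = (4, 1); G = 5.

5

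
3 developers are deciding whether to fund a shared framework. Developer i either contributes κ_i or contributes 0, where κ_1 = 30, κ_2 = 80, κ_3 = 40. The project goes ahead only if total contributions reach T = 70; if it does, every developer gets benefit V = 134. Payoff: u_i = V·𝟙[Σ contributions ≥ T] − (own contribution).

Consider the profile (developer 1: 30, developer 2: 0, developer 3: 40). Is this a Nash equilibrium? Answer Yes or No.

Yes

Total = 70 ≥ 70: provided.
Developer 1 (pledges 30, payoff 104): dropping to 0 → total 40, payoff 0. No gain.
Developer 2 (pledges 0, payoff 134): pledging 80 → total 150, payoff 54. No gain.
Developer 3 (pledges 40, payoff 94): dropping to 0 → total 30, payoff 0. No gain.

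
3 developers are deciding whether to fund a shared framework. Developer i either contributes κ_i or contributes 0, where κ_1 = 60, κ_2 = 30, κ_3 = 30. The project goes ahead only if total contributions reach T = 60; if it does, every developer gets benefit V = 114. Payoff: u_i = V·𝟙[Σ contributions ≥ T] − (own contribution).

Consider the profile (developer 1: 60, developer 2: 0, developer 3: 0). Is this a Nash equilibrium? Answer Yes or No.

Total = 60 ≥ 60: provided.
Developer 1 (pledges 60, payoff 54): dropping to 0 → total 0, payoff 0. No gain.
Developer 2 (pledges 0, payoff 114): pledging 30 → total 90, payoff 84. No gain.
Developer 3 (pledges 0, payoff 114): pledging 30 → total 90, payoff 84. No gain.

Yes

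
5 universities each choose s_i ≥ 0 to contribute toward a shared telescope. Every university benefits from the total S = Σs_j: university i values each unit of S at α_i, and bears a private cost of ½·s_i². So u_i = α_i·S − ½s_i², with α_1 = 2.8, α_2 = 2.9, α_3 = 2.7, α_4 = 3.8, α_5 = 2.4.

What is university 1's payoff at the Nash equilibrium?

University i's FOC: ∂u_i/∂s_i = α_i − s_i = 0, so s_i* = α_i.
NE contributions = (2.8, 2.9, 2.7, 3.8, 2.4); S = 14.6.
u_1 = α_1·S − ½·(s_1)² = 2.8·14.6 − ½·2.8² = 36.96.

36.96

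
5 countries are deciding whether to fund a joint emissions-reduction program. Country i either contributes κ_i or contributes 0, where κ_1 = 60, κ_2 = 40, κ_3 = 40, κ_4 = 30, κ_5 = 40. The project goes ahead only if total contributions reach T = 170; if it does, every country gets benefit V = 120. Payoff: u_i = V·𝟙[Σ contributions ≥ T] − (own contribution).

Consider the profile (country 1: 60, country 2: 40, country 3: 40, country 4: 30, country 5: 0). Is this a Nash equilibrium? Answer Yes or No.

Yes

Total = 170 ≥ 170: provided.
Country 1 (pledges 60, payoff 60): dropping to 0 → total 110, payoff 0. No gain.
Country 2 (pledges 40, payoff 80): dropping to 0 → total 130, payoff 0. No gain.
Country 3 (pledges 40, payoff 80): dropping to 0 → total 130, payoff 0. No gain.
Country 4 (pledges 30, payoff 90): dropping to 0 → total 140, payoff 0. No gain.
Country 5 (pledges 0, payoff 120): pledging 40 → total 210, payoff 80. No gain.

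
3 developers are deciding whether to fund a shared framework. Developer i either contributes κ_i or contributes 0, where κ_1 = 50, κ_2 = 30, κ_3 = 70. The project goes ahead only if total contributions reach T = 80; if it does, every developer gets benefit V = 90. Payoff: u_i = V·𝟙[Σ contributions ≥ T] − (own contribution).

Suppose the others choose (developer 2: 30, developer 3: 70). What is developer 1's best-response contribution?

Others' total = 100 ≥ 80; contributing adds cost 50 for no extra benefit.
Best response: 0.

0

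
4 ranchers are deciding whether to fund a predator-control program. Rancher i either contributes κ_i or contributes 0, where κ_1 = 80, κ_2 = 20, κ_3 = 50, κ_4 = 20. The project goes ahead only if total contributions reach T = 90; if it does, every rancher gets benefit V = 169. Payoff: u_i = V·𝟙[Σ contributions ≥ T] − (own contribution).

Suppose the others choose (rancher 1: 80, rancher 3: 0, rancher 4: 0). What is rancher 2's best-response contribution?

Others' total = 80. Contributing 20 brings total to 100 ≥ 90: gain V − κ_2 = 149.
Best response: 20.

20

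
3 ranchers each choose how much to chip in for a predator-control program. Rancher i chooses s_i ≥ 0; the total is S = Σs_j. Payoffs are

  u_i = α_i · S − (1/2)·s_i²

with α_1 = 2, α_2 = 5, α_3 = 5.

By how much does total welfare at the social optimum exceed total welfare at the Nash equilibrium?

Rancher i's FOC: ∂u_i/∂s_i = α_i − s_i = 0, so s_i* = α_i.
NE contributions = (2, 5, 5); S = 12.
W^NE = (Σα)·S − ½Σα_i² = 12² − ½·54 = 117.
Planner sets s_i = Σα_j = 12 for every i, so S^SO = 3·12 = 36.
W^SO = (Σα)·S^SO − ½·3·(Σα)² = (3/2)·12² = 216.
Deadweight loss = W^SO − W^NE = 99.

99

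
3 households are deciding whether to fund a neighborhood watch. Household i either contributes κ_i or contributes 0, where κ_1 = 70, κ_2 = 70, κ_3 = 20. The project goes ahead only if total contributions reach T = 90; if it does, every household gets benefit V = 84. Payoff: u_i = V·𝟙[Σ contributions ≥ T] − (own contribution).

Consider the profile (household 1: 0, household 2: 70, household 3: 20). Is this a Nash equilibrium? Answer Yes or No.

Yes

Total = 90 ≥ 90: provided.
Household 1 (pledges 0, payoff 84): pledging 70 → total 160, payoff 14. No gain.
Household 2 (pledges 70, payoff 14): dropping to 0 → total 20, payoff 0. No gain.
Household 3 (pledges 20, payoff 64): dropping to 0 → total 70, payoff 0. No gain.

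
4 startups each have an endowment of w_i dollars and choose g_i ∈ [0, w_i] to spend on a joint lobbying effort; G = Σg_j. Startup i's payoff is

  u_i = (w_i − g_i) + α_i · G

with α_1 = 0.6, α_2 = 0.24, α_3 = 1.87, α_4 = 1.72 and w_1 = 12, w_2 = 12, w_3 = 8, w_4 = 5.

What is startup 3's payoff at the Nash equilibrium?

24.31

∂u_i/∂g_i = α_i − 1, so startup i contributes w_i if α_i > 1, else 0.
α_i > 1 for i ∈ {3, 4}; NE contributions (0, 0, 8, 5), G = 13.
u_3 = (8 − 8) + 1.87·13 = 24.31.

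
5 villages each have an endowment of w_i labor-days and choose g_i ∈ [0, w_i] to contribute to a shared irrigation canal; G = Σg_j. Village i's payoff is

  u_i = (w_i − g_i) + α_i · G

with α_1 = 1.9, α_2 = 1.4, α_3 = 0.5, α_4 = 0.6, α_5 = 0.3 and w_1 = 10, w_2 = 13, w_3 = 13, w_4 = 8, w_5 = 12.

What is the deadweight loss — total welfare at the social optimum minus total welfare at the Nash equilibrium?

122.1

∂u_i/∂g_i = α_i − 1, so village i contributes w_i if α_i > 1, else 0.
α_i > 1 for i ∈ {1, 2}; NE contributions (10, 13, 0, 0, 0), G = 23.
W^NE = Σw_i − G^NE + (Σα_i)·G^NE = 56 + 3.7·23 = 141.1.
Planner: ∂(Σu_j)/∂g_i = Σα_j − 1 = 3.7 > 0, so everyone contributes w_i; G^SO = 56, W^SO = 56 + 3.7·56 = 263.2.
Deadweight loss = 122.1.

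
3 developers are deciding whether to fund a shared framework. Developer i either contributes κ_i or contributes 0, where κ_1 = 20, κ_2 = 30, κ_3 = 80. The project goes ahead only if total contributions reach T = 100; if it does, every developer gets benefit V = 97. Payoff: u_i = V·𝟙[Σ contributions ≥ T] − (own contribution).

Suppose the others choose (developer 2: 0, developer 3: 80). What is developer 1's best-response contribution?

Others' total = 80. Contributing 20 brings total to 100 ≥ 100: gain V − κ_1 = 77.
Best response: 20.

20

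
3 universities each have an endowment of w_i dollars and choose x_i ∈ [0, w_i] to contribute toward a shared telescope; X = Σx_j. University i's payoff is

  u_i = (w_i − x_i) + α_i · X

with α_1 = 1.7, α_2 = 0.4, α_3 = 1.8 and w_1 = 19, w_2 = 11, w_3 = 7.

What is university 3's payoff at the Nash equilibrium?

46.8

∂u_i/∂x_i = α_i − 1, so university i contributes w_i if α_i > 1, else 0.
α_i > 1 for i ∈ {1, 3}; NE contributions (19, 0, 7), X = 26.
u_3 = (7 − 7) + 1.8·26 = 46.8.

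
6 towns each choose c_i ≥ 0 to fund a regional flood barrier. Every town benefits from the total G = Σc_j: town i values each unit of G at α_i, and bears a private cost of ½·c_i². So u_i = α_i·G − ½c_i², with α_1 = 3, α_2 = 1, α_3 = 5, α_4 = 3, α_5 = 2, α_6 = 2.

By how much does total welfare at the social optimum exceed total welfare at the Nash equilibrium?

538

Town i's FOC: ∂u_i/∂c_i = α_i − c_i = 0, so c_i* = α_i.
NE contributions = (3, 1, 5, 3, 2, 2); G = 16.
W^NE = (Σα)·G − ½Σα_i² = 16² − ½·52 = 230.
Planner sets c_i = Σα_j = 16 for every i, so G^SO = 6·16 = 96.
W^SO = (Σα)·G^SO − ½·6·(Σα)² = (6/2)·16² = 768.
Deadweight loss = W^SO − W^NE = 538.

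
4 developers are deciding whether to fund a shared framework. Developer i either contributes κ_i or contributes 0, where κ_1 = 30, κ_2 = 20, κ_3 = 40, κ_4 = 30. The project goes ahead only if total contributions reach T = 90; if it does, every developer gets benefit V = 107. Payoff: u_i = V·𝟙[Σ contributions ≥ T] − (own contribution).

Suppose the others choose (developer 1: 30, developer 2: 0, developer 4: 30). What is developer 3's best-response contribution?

Others' total = 60. Contributing 40 brings total to 100 ≥ 90: gain V − κ_3 = 67.
Best response: 40.

40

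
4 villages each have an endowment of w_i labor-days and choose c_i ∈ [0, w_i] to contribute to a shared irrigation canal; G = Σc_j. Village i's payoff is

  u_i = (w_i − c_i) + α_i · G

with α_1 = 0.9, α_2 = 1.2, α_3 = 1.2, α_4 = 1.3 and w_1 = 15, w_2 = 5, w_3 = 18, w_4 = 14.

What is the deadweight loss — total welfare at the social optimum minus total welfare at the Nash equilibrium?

54

∂u_i/∂c_i = α_i − 1, so village i contributes w_i if α_i > 1, else 0.
α_i > 1 for i ∈ {2, 3, 4}; NE contributions (0, 5, 18, 14), G = 37.
W^NE = Σw_i − G^NE + (Σα_i)·G^NE = 52 + 3.6·37 = 185.2.
Planner: ∂(Σu_j)/∂c_i = Σα_j − 1 = 3.6 > 0, so everyone contributes w_i; G^SO = 52, W^SO = 52 + 3.6·52 = 239.2.
Deadweight loss = 54.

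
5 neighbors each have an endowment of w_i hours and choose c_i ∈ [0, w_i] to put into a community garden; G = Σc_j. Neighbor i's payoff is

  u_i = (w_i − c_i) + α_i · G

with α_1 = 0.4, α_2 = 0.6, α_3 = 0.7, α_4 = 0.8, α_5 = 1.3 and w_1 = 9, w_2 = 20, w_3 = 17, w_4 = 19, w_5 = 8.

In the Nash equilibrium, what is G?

∂u_i/∂c_i = α_i − 1, so neighbor i contributes w_i if α_i > 1, else 0.
α_i > 1 for i ∈ {5}; NE contributions (0, 0, 0, 0, 8), G = 8.

8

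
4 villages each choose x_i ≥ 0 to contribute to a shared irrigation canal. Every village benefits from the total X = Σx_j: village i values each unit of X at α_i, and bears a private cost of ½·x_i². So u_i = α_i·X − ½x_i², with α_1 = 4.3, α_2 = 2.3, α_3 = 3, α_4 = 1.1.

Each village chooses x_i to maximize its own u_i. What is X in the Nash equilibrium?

10.7

Village i's FOC: ∂u_i/∂x_i = α_i − x_i = 0, so x_i* = α_i.
NE contributions = (4.3, 2.3, 3, 1.1); X = 10.7.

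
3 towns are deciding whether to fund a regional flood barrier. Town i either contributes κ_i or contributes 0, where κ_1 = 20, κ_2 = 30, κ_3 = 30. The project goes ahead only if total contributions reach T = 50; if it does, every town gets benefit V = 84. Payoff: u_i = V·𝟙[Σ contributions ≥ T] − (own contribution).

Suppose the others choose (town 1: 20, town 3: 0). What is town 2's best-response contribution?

Others' total = 20. Contributing 30 brings total to 50 ≥ 50: gain V − κ_2 = 54.
Best response: 30.

30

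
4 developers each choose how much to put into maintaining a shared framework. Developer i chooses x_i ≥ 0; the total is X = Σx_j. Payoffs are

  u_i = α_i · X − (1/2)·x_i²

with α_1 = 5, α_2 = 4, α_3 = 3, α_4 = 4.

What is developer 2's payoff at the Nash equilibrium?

Developer i's FOC: ∂u_i/∂x_i = α_i − x_i = 0, so x_i* = α_i.
NE contributions = (5, 4, 3, 4); X = 16.
u_2 = α_2·X − ½·(x_2)² = 4·16 − ½·4² = 56.

56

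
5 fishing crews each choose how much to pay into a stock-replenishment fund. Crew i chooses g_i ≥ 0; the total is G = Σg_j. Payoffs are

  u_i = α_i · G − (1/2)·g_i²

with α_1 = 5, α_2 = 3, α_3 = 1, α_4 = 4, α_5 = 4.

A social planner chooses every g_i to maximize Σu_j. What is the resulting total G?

85

Planner FOC: ∂(Σu_j)/∂g_i = (Σα_j) − g_i = 0, so g_i^SO = Σα_j = 17 for every i; G^SO = 85.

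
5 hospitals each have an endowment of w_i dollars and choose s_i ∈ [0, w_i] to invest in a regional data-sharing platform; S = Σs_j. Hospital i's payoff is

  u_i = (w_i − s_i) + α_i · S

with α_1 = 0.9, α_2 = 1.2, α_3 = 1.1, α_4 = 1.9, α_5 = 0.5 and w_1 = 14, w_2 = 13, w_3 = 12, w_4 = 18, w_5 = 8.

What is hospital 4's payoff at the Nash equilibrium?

∂u_i/∂s_i = α_i − 1, so hospital i contributes w_i if α_i > 1, else 0.
α_i > 1 for i ∈ {2, 3, 4}; NE contributions (0, 13, 12, 18, 0), S = 43.
u_4 = (18 − 18) + 1.9·43 = 81.7.

81.7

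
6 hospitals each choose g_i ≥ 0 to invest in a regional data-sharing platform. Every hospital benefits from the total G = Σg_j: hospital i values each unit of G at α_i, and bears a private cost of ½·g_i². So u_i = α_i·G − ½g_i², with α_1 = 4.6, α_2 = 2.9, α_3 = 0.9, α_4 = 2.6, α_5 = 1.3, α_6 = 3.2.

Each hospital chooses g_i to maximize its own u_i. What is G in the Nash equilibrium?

Hospital i's FOC: ∂u_i/∂g_i = α_i − g_i = 0, so g_i* = α_i.
NE contributions = (4.6, 2.9, 0.9, 2.6, 1.3, 3.2); G = 15.5.

15.5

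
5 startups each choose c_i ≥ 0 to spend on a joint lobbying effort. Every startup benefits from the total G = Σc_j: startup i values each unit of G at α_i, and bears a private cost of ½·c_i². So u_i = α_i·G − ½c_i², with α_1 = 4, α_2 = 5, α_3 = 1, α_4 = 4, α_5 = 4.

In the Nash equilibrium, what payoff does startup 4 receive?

64

Startup i's FOC: ∂u_i/∂c_i = α_i − c_i = 0, so c_i* = α_i.
NE contributions = (4, 5, 1, 4, 4); G = 18.
u_4 = α_4·G − ½·(c_4)² = 4·18 − ½·4² = 64.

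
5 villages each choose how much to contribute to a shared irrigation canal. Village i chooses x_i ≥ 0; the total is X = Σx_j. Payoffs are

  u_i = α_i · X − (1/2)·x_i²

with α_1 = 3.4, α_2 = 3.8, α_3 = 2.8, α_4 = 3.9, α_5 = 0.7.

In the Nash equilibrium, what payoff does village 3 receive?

Village i's FOC: ∂u_i/∂x_i = α_i − x_i = 0, so x_i* = α_i.
NE contributions = (3.4, 3.8, 2.8, 3.9, 0.7); X = 14.6.
u_3 = α_3·X − ½·(x_3)² = 2.8·14.6 − ½·2.8² = 36.96.

36.96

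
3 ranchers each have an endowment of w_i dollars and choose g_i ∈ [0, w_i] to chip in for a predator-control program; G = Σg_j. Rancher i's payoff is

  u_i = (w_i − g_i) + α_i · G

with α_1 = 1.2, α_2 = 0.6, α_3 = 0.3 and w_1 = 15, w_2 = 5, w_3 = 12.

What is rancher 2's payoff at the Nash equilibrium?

14

∂u_i/∂g_i = α_i − 1, so rancher i contributes w_i if α_i > 1, else 0.
α_i > 1 for i ∈ {1}; NE contributions (15, 0, 0), G = 15.
u_2 = (5 − 0) + 0.6·15 = 14.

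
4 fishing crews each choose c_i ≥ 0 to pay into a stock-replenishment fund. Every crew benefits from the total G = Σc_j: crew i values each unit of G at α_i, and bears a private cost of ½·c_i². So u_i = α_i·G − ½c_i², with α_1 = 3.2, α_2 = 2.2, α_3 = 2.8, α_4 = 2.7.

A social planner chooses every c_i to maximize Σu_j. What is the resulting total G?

43.6

Planner FOC: ∂(Σu_j)/∂c_i = (Σα_j) − c_i = 0, so c_i^SO = Σα_j = 10.9 for every i; G^SO = 43.6.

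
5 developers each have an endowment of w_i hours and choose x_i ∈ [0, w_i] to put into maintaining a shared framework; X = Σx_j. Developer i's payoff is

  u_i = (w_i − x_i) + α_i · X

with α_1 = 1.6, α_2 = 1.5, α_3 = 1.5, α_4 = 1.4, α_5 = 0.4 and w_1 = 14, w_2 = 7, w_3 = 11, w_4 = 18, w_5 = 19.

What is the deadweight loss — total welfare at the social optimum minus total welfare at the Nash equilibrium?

∂u_i/∂x_i = α_i − 1, so developer i contributes w_i if α_i > 1, else 0.
α_i > 1 for i ∈ {1, 2, 3, 4}; NE contributions (14, 7, 11, 18, 0), X = 50.
W^NE = Σw_i − X^NE + (Σα_i)·X^NE = 69 + 5.4·50 = 339.
Planner: ∂(Σu_j)/∂x_i = Σα_j − 1 = 5.4 > 0, so everyone contributes w_i; X^SO = 69, W^SO = 69 + 5.4·69 = 441.6.
Deadweight loss = 102.6.

102.6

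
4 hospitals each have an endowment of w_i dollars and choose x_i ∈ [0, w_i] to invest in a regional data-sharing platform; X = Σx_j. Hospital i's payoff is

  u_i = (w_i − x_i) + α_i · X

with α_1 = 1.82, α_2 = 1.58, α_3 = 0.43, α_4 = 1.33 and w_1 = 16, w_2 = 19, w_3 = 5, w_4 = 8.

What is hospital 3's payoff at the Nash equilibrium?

∂u_i/∂x_i = α_i − 1, so hospital i contributes w_i if α_i > 1, else 0.
α_i > 1 for i ∈ {1, 2, 4}; NE contributions (16, 19, 0, 8), X = 43.
u_3 = (5 − 0) + 0.43·43 = 23.49.

23.49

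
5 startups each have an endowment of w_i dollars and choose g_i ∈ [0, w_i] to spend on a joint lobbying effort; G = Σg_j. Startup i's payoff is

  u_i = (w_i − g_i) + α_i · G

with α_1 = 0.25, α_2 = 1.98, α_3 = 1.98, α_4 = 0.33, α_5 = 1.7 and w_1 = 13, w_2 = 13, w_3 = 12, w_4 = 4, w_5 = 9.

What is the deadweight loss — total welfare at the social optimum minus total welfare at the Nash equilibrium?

∂u_i/∂g_i = α_i − 1, so startup i contributes w_i if α_i > 1, else 0.
α_i > 1 for i ∈ {2, 3, 5}; NE contributions (0, 13, 12, 0, 9), G = 34.
W^NE = Σw_i − G^NE + (Σα_i)·G^NE = 51 + 5.24·34 = 229.16.
Planner: ∂(Σu_j)/∂g_i = Σα_j − 1 = 5.24 > 0, so everyone contributes w_i; G^SO = 51, W^SO = 51 + 5.24·51 = 318.24.
Deadweight loss = 89.08.

89.08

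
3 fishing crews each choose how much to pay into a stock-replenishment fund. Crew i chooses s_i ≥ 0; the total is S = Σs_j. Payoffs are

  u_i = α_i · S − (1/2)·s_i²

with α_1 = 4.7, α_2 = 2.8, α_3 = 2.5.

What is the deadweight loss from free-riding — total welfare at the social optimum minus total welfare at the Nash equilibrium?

Crew i's FOC: ∂u_i/∂s_i = α_i − s_i = 0, so s_i* = α_i.
NE contributions = (4.7, 2.8, 2.5); S = 10.
W^NE = (Σα)·S − ½Σα_i² = 10² − ½·36.18 = 81.91.
Planner sets s_i = Σα_j = 10 for every i, so S^SO = 3·10 = 30.
W^SO = (Σα)·S^SO − ½·3·(Σα)² = (3/2)·10² = 150.
Deadweight loss = W^SO − W^NE = 68.09.

68.09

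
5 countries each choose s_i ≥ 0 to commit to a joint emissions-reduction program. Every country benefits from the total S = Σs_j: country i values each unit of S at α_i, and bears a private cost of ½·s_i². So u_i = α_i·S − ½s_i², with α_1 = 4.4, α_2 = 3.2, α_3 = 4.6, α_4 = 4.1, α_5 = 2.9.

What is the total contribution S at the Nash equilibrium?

Country i's FOC: ∂u_i/∂s_i = α_i − s_i = 0, so s_i* = α_i.
NE contributions = (4.4, 3.2, 4.6, 4.1, 2.9); S = 19.2.

19.2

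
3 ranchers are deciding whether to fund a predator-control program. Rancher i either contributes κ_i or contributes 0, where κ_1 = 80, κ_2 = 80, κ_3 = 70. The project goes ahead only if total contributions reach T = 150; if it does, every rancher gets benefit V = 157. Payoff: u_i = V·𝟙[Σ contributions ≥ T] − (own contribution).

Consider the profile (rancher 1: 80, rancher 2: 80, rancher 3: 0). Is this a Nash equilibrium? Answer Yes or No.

Yes

Total = 160 ≥ 150: provided.
Rancher 1 (pledges 80, payoff 77): dropping to 0 → total 80, payoff 0. No gain.
Rancher 2 (pledges 80, payoff 77): dropping to 0 → total 80, payoff 0. No gain.
Rancher 3 (pledges 0, payoff 157): pledging 70 → total 230, payoff 87. No gain.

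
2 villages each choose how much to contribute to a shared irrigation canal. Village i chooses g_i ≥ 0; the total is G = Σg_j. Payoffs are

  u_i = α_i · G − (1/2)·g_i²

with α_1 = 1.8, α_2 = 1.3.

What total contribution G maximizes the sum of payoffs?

6.2

Planner FOC: ∂(Σu_j)/∂g_i = (Σα_j) − g_i = 0, so g_i^SO = Σα_j = 3.1 for every i; G^SO = 6.2.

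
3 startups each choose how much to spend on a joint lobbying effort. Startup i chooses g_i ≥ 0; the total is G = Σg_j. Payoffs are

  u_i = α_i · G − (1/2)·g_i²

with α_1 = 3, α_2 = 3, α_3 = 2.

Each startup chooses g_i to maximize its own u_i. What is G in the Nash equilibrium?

Startup i's FOC: ∂u_i/∂g_i = α_i − g_i = 0, so g_i* = α_i.
NE contributions = (3, 3, 2); G = 8.

8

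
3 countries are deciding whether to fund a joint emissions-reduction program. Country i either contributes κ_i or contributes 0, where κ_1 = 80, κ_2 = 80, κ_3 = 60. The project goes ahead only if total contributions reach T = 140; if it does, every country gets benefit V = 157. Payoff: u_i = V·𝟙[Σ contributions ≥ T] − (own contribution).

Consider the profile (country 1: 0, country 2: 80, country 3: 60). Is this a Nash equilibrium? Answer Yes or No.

Yes

Total = 140 ≥ 140: provided.
Country 1 (pledges 0, payoff 157): pledging 80 → total 220, payoff 77. No gain.
Country 2 (pledges 80, payoff 77): dropping to 0 → total 60, payoff 0. No gain.
Country 3 (pledges 60, payoff 97): dropping to 0 → total 80, payoff 0. No gain.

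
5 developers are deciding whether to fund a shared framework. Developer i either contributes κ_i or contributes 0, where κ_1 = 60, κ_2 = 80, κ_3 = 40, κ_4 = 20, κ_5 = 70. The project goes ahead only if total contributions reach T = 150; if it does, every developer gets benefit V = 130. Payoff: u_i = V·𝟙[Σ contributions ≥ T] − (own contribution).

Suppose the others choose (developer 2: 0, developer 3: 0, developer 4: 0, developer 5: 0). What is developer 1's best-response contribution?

0

Others' total = 0. Even contributing 60 gives 60 < 150: no benefit either way.
Best response: 0.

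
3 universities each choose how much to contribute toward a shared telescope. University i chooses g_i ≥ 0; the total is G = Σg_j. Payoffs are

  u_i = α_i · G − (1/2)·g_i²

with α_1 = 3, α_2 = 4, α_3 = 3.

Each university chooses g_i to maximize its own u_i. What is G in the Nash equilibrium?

University i's FOC: ∂u_i/∂g_i = α_i − g_i = 0, so g_i* = α_i.
NE contributions = (3, 4, 3); G = 10.

10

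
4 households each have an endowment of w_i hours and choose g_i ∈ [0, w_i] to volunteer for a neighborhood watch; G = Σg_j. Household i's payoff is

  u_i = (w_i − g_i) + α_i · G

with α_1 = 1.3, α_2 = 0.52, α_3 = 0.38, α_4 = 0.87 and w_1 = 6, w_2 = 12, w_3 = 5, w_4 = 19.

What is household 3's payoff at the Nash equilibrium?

7.28

∂u_i/∂g_i = α_i − 1, so household i contributes w_i if α_i > 1, else 0.
α_i > 1 for i ∈ {1}; NE contributions (6, 0, 0, 0), G = 6.
u_3 = (5 − 0) + 0.38·6 = 7.28.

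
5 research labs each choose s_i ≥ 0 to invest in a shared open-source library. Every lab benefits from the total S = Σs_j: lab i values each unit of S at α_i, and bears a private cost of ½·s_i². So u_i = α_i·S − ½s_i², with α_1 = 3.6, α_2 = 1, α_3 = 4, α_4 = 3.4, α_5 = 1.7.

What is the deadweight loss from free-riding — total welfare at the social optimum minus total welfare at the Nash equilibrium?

303.74

Lab i's FOC: ∂u_i/∂s_i = α_i − s_i = 0, so s_i* = α_i.
NE contributions = (3.6, 1, 4, 3.4, 1.7); S = 13.7.
W^NE = (Σα)·S − ½Σα_i² = 13.7² − ½·44.41 = 165.485.
Planner sets s_i = Σα_j = 13.7 for every i, so S^SO = 5·13.7 = 68.5.
W^SO = (Σα)·S^SO − ½·5·(Σα)² = (5/2)·13.7² = 469.225.
Deadweight loss = W^SO − W^NE = 303.74.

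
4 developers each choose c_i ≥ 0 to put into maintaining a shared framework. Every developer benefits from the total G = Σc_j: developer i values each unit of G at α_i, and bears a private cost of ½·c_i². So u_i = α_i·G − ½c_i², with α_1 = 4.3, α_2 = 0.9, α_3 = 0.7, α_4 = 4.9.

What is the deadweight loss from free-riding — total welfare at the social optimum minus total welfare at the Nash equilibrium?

Developer i's FOC: ∂u_i/∂c_i = α_i − c_i = 0, so c_i* = α_i.
NE contributions = (4.3, 0.9, 0.7, 4.9); G = 10.8.
W^NE = (Σα)·G − ½Σα_i² = 10.8² − ½·43.8 = 94.74.
Planner sets c_i = Σα_j = 10.8 for every i, so G^SO = 4·10.8 = 43.2.
W^SO = (Σα)·G^SO − ½·4·(Σα)² = (4/2)·10.8² = 233.28.
Deadweight loss = W^SO − W^NE = 138.54.

138.54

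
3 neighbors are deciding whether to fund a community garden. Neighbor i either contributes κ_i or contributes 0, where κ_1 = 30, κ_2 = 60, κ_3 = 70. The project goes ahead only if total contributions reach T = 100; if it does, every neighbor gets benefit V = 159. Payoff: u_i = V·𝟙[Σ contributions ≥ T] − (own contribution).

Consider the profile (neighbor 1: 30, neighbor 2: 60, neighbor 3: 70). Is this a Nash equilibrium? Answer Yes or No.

No

Total = 160 ≥ 100: provided.
Neighbor 1 (pledges 30, payoff 129): dropping to 0 → total 130, payoff 159. Profitable deviation.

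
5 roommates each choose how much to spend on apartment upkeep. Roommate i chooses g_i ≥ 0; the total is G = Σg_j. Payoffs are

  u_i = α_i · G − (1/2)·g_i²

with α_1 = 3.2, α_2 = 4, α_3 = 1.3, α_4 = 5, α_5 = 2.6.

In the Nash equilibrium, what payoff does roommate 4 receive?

Roommate i's FOC: ∂u_i/∂g_i = α_i − g_i = 0, so g_i* = α_i.
NE contributions = (3.2, 4, 1.3, 5, 2.6); G = 16.1.
u_4 = α_4·G − ½·(g_4)² = 5·16.1 − ½·5² = 68.

68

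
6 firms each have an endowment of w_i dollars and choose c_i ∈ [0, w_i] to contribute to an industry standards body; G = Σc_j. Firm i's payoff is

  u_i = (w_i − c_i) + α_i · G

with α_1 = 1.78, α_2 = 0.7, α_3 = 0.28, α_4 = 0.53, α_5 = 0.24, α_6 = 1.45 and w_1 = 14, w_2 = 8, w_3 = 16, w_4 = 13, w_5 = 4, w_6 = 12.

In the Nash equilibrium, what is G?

∂u_i/∂c_i = α_i − 1, so firm i contributes w_i if α_i > 1, else 0.
α_i > 1 for i ∈ {1, 6}; NE contributions (14, 0, 0, 0, 0, 12), G = 26.

26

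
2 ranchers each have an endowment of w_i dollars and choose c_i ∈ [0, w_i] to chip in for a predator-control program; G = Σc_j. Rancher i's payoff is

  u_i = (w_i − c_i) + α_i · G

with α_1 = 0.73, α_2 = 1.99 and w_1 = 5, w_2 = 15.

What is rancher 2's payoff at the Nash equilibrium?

29.85

∂u_i/∂c_i = α_i − 1, so rancher i contributes w_i if α_i > 1, else 0.
α_i > 1 for i ∈ {2}; NE contributions (0, 15), G = 15.
u_2 = (15 − 15) + 1.99·15 = 29.85.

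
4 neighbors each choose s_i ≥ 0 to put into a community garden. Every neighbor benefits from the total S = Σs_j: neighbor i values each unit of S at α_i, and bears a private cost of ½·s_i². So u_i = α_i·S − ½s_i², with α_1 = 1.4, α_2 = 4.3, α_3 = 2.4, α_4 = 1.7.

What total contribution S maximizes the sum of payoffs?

39.2

Planner FOC: ∂(Σu_j)/∂s_i = (Σα_j) − s_i = 0, so s_i^SO = Σα_j = 9.8 for every i; S^SO = 39.2.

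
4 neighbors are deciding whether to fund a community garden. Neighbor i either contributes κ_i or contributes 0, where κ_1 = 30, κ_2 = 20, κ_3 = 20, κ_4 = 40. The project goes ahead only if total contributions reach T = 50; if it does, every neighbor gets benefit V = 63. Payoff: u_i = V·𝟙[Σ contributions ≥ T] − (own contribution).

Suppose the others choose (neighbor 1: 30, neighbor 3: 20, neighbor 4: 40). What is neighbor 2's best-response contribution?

Others' total = 90 ≥ 50; contributing adds cost 20 for no extra benefit.
Best response: 0.

0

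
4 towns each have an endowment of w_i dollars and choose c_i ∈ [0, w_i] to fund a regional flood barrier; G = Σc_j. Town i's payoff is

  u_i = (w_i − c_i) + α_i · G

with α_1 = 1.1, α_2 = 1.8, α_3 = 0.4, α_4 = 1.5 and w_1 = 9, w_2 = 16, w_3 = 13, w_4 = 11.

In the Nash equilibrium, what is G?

∂u_i/∂c_i = α_i − 1, so town i contributes w_i if α_i > 1, else 0.
α_i > 1 for i ∈ {1, 2, 4}; NE contributions (9, 16, 0, 11), G = 36.

36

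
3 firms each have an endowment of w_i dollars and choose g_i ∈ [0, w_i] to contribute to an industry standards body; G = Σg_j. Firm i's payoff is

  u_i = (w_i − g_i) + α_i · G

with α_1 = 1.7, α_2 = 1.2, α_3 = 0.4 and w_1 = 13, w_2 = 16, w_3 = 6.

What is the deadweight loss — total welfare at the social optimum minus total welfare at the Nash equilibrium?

∂u_i/∂g_i = α_i − 1, so firm i contributes w_i if α_i > 1, else 0.
α_i > 1 for i ∈ {1, 2}; NE contributions (13, 16, 0), G = 29.
W^NE = Σw_i − G^NE + (Σα_i)·G^NE = 35 + 2.3·29 = 101.7.
Planner: ∂(Σu_j)/∂g_i = Σα_j − 1 = 2.3 > 0, so everyone contributes w_i; G^SO = 35, W^SO = 35 + 2.3·35 = 115.5.
Deadweight loss = 13.8.

13.8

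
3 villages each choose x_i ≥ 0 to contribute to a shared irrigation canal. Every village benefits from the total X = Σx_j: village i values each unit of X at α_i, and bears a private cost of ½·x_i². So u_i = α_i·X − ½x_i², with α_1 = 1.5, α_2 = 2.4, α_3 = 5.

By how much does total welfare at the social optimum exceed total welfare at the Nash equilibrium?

56.11

Village i's FOC: ∂u_i/∂x_i = α_i − x_i = 0, so x_i* = α_i.
NE contributions = (1.5, 2.4, 5); X = 8.9.
W^NE = (Σα)·X − ½Σα_i² = 8.9² − ½·33.01 = 62.705.
Planner sets x_i = Σα_j = 8.9 for every i, so X^SO = 3·8.9 = 26.7.
W^SO = (Σα)·X^SO − ½·3·(Σα)² = (3/2)·8.9² = 118.815.
Deadweight loss = W^SO − W^NE = 56.11.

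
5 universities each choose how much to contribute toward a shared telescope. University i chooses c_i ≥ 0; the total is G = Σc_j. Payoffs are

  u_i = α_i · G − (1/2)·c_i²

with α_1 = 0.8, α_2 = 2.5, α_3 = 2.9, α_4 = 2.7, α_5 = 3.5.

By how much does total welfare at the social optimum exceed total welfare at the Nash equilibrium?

248.06

University i's FOC: ∂u_i/∂c_i = α_i − c_i = 0, so c_i* = α_i.
NE contributions = (0.8, 2.5, 2.9, 2.7, 3.5); G = 12.4.
W^NE = (Σα)·G − ½Σα_i² = 12.4² − ½·34.84 = 136.34.
Planner sets c_i = Σα_j = 12.4 for every i, so G^SO = 5·12.4 = 62.
W^SO = (Σα)·G^SO − ½·5·(Σα)² = (5/2)·12.4² = 384.4.
Deadweight loss = W^SO − W^NE = 248.06.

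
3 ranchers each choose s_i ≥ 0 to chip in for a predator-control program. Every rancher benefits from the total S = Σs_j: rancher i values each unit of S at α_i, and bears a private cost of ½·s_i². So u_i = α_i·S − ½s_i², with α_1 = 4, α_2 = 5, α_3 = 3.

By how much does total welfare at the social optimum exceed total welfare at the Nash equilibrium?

Rancher i's FOC: ∂u_i/∂s_i = α_i − s_i = 0, so s_i* = α_i.
NE contributions = (4, 5, 3); S = 12.
W^NE = (Σα)·S − ½Σα_i² = 12² − ½·50 = 119.
Planner sets s_i = Σα_j = 12 for every i, so S^SO = 3·12 = 36.
W^SO = (Σα)·S^SO − ½·3·(Σα)² = (3/2)·12² = 216.
Deadweight loss = W^SO − W^NE = 97.

97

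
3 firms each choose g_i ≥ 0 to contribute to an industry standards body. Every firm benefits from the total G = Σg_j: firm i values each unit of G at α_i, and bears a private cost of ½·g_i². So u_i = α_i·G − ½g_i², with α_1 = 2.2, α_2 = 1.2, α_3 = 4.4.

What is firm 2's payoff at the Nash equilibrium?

8.64

Firm i's FOC: ∂u_i/∂g_i = α_i − g_i = 0, so g_i* = α_i.
NE contributions = (2.2, 1.2, 4.4); G = 7.8.
u_2 = α_2·G − ½·(g_2)² = 1.2·7.8 − ½·1.2² = 8.64.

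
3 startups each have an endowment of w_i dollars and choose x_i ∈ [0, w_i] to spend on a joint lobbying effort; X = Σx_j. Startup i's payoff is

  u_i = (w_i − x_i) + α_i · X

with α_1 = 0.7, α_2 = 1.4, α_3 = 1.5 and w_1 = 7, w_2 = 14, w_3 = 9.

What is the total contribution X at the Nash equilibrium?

∂u_i/∂x_i = α_i − 1, so startup i contributes w_i if α_i > 1, else 0.
α_i > 1 for i ∈ {2, 3}; NE contributions (0, 14, 9), X = 23.

23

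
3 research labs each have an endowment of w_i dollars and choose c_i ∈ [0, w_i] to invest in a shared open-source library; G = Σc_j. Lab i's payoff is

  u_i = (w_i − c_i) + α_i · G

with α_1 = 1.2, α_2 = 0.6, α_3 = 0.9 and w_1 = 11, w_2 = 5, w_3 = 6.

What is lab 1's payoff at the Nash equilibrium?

13.2

∂u_i/∂c_i = α_i − 1, so lab i contributes w_i if α_i > 1, else 0.
α_i > 1 for i ∈ {1}; NE contributions (11, 0, 0), G = 11.
u_1 = (11 − 11) + 1.2·11 = 13.2.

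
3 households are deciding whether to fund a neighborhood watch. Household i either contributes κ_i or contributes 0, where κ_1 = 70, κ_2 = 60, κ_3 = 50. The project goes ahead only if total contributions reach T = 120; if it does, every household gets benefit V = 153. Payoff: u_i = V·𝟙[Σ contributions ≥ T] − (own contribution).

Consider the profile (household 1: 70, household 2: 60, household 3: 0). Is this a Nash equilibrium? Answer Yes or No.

Yes

Total = 130 ≥ 120: provided.
Household 1 (pledges 70, payoff 83): dropping to 0 → total 60, payoff 0. No gain.
Household 2 (pledges 60, payoff 93): dropping to 0 → total 70, payoff 0. No gain.
Household 3 (pledges 0, payoff 153): pledging 50 → total 180, payoff 103. No gain.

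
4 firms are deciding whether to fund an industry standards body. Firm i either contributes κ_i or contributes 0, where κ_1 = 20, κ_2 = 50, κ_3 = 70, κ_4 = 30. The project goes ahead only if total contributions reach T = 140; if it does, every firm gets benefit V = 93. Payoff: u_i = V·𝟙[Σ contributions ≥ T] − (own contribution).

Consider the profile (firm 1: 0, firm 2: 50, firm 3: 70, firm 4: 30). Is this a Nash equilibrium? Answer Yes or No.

Total = 150 ≥ 140: provided.
Firm 1 (pledges 0, payoff 93): pledging 20 → total 170, payoff 73. No gain.
Firm 2 (pledges 50, payoff 43): dropping to 0 → total 100, payoff 0. No gain.
Firm 3 (pledges 70, payoff 23): dropping to 0 → total 80, payoff 0. No gain.
Firm 4 (pledges 30, payoff 63): dropping to 0 → total 120, payoff 0. No gain.

Yes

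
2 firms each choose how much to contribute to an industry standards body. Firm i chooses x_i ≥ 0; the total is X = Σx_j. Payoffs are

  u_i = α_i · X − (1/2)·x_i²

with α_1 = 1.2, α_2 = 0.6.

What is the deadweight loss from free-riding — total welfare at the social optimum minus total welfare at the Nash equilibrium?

0.9

Firm i's FOC: ∂u_i/∂x_i = α_i − x_i = 0, so x_i* = α_i.
NE contributions = (1.2, 0.6); X = 1.8.
W^NE = (Σα)·X − ½Σα_i² = 1.8² − ½·1.8 = 2.34.
Planner sets x_i = Σα_j = 1.8 for every i, so X^SO = 2·1.8 = 3.6.
W^SO = (Σα)·X^SO − ½·2·(Σα)² = (2/2)·1.8² = 3.24.
Deadweight loss = W^SO − W^NE = 0.9.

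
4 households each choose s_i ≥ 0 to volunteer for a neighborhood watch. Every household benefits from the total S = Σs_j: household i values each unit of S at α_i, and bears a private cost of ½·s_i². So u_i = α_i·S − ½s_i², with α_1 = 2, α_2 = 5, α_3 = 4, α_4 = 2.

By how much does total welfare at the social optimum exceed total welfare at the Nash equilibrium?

Household i's FOC: ∂u_i/∂s_i = α_i − s_i = 0, so s_i* = α_i.
NE contributions = (2, 5, 4, 2); S = 13.
W^NE = (Σα)·S − ½Σα_i² = 13² − ½·49 = 144.5.
Planner sets s_i = Σα_j = 13 for every i, so S^SO = 4·13 = 52.
W^SO = (Σα)·S^SO − ½·4·(Σα)² = (4/2)·13² = 338.
Deadweight loss = W^SO − W^NE = 193.5.

193.5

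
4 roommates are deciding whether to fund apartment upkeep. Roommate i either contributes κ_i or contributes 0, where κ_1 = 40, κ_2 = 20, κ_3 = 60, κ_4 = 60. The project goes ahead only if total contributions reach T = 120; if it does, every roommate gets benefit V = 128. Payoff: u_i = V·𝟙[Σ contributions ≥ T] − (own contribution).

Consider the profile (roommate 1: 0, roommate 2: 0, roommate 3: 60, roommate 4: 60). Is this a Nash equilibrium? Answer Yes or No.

Yes

Total = 120 ≥ 120: provided.
Roommate 1 (pledges 0, payoff 128): pledging 40 → total 160, payoff 88. No gain.
Roommate 2 (pledges 0, payoff 128): pledging 20 → total 140, payoff 108. No gain.
Roommate 3 (pledges 60, payoff 68): dropping to 0 → total 60, payoff 0. No gain.
Roommate 4 (pledges 60, payoff 68): dropping to 0 → total 60, payoff 0. No gain.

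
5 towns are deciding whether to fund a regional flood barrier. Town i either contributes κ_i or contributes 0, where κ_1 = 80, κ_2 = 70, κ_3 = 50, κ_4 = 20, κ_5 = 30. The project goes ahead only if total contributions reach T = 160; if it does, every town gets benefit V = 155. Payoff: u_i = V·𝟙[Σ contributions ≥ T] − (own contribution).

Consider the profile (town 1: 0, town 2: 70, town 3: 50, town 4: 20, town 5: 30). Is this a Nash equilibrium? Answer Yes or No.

Yes

Total = 170 ≥ 160: provided.
Town 1 (pledges 0, payoff 155): pledging 80 → total 250, payoff 75. No gain.
Town 2 (pledges 70, payoff 85): dropping to 0 → total 100, payoff 0. No gain.
Town 3 (pledges 50, payoff 105): dropping to 0 → total 120, payoff 0. No gain.
Town 4 (pledges 20, payoff 135): dropping to 0 → total 150, payoff 0. No gain.
Town 5 (pledges 30, payoff 125): dropping to 0 → total 140, payoff 0. No gain.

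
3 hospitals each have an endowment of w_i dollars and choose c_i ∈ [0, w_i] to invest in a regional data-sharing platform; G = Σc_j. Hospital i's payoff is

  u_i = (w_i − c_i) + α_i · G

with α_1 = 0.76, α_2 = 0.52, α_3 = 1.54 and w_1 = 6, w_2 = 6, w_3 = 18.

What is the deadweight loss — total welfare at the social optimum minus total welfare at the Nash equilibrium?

∂u_i/∂c_i = α_i − 1, so hospital i contributes w_i if α_i > 1, else 0.
α_i > 1 for i ∈ {3}; NE contributions (0, 0, 18), G = 18.
W^NE = Σw_i − G^NE + (Σα_i)·G^NE = 30 + 1.82·18 = 62.76.
Planner: ∂(Σu_j)/∂c_i = Σα_j − 1 = 1.82 > 0, so everyone contributes w_i; G^SO = 30, W^SO = 30 + 1.82·30 = 84.6.
Deadweight loss = 21.84.

21.84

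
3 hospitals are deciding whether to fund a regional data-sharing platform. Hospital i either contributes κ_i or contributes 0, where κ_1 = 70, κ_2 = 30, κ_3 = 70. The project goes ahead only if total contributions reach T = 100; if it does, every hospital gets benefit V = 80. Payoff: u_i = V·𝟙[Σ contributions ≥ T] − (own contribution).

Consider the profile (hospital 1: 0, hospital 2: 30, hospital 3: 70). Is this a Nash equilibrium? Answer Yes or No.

Yes

Total = 100 ≥ 100: provided.
Hospital 1 (pledges 0, payoff 80): pledging 70 → total 170, payoff 10. No gain.
Hospital 2 (pledges 30, payoff 50): dropping to 0 → total 70, payoff 0. No gain.
Hospital 3 (pledges 70, payoff 10): dropping to 0 → total 30, payoff 0. No gain.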